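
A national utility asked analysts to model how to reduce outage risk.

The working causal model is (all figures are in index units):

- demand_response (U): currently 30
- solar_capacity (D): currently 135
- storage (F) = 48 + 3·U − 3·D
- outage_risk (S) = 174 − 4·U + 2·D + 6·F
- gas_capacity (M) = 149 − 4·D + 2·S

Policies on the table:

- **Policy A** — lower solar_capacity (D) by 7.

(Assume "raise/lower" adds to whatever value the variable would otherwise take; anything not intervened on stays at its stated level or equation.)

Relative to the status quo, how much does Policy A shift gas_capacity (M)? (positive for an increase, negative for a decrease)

Baseline:
  U = 30
  D = 135
  F = 48 + 3·30 − 3·135 = -267
  S = 174 − 4·30 + 2·135 + 6·(-267) = -1278
  M = 149 − 4·135 + 2·(-1278) = -2947
Policy A (D − 7):
  U = 30
  D = 135 − 7 = 128
  F = 48 + 3·30 − 3·128 = -246
  S = 174 − 4·30 + 2·128 + 6·(-246) = -1166
  M = 149 − 4·128 + 2·(-1166) = -2695
Change in M: -2695 − (-2947) = 252

252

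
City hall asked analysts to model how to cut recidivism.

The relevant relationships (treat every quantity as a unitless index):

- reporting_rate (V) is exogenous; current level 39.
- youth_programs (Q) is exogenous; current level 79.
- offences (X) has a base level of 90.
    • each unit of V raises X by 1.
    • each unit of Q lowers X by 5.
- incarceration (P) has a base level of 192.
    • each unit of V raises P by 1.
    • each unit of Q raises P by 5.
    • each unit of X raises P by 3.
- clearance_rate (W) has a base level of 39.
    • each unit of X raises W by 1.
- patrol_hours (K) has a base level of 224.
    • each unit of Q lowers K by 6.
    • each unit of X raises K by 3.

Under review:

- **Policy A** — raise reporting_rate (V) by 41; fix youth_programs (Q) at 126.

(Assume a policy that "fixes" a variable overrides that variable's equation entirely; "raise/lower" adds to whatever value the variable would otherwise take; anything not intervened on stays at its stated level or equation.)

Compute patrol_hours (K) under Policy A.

-1912

Policy A (V + 41, Q := 126):
  V = 39 + 41 = 80
  Q = 126
  X = 90 + 80 − 5·126 = -460
  K = 224 − 6·126 + 3·(-460) = -1912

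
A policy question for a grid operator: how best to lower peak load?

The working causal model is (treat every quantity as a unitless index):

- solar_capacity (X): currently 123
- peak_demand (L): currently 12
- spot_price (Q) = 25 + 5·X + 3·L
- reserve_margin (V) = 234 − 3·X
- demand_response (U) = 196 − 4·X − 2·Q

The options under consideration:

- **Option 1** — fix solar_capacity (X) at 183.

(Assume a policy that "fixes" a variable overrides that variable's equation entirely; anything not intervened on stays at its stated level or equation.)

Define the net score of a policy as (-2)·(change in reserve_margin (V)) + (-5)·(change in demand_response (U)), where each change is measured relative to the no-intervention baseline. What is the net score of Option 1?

Baseline:
  X = 123
  L = 12
  Q = 25 + 5·123 + 3·12 = 676
  V = 234 − 3·123 = -135
  U = 196 − 4·123 − 2·676 = -1648
Option 1 (X := 183):
  X = 183
  L = 12
  Q = 25 + 5·183 + 3·12 = 976
  V = 234 − 3·183 = -315
  U = 196 − 4·183 − 2·976 = -2488
ΔV = -315 − (-135) = -180; ΔU = -2488 − (-1648) = -840
Score = (-2)·(-180) + (-5)·(-840) = 4560

4560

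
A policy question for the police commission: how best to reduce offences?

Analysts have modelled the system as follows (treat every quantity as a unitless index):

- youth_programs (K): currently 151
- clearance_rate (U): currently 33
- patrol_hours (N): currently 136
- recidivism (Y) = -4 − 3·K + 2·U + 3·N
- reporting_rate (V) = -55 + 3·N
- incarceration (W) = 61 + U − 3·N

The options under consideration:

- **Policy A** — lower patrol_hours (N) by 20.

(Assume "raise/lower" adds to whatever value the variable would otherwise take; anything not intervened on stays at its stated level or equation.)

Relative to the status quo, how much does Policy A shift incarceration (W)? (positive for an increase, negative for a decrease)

Baseline:
  U = 33
  N = 136
  W = 61 + 33 − 3·136 = -314
Policy A (N − 20):
  U = 33
  N = 136 − 20 = 116
  W = 61 + 33 − 3·116 = -254
Change in W: -254 − (-314) = 60

60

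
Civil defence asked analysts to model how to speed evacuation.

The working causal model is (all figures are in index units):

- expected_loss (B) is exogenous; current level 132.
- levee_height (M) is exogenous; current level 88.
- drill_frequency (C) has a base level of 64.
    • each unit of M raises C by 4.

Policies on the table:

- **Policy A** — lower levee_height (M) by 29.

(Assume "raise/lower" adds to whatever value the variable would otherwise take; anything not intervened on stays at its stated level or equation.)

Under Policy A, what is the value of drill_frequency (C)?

300

Policy A (M − 29):
  M = 88 − 29 = 59
  C = 64 + 4·59 = 300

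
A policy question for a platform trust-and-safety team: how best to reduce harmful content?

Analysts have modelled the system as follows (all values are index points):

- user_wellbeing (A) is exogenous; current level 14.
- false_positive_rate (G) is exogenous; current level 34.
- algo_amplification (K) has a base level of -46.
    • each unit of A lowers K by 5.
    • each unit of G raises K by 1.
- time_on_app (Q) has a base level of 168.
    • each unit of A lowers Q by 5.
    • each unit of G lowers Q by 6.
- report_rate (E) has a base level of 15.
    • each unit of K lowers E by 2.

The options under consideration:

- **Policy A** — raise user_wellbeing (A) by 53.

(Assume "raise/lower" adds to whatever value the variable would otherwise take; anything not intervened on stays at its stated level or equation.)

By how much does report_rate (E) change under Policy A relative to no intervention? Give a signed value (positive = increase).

530

Baseline:
  A = 14
  G = 34
  K = -46 − 5·14 + 34 = -82
  E = 15 − 2·(-82) = 179
Policy A (A + 53):
  A = 14 + 53 = 67
  G = 34
  K = -46 − 5·67 + 34 = -347
  E = 15 − 2·(-347) = 709
Change in E: 709 − 179 = 530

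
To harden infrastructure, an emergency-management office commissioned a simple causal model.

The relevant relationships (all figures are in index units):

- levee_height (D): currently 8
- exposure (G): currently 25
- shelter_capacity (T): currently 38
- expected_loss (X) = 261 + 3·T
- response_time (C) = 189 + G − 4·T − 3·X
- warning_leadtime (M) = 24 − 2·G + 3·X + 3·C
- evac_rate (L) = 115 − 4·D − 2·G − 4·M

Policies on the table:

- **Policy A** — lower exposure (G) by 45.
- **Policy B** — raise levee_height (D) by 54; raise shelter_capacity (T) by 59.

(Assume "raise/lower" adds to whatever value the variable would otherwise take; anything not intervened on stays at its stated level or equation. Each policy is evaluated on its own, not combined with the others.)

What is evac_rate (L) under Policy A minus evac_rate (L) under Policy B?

-6594

Policy A (G − 45):
  D = 8
  G = 25 − 45 = -20
  T = 38
  X = 261 + 3·38 = 375
  C = 189 + (-20) − 4·38 − 3·375 = -1108
  M = 24 − 2·(-20) + 3·375 + 3·(-1108) = -2135
  L = 115 − 4·8 − 2·(-20) − 4·(-2135) = 8663
Policy B (D + 54, T + 59):
  D = 8 + 54 = 62
  G = 25
  T = 38 + 59 = 97
  X = 261 + 3·97 = 552
  C = 189 + 25 − 4·97 − 3·552 = -1830
  M = 24 − 2·25 + 3·552 + 3·(-1830) = -3860
  L = 115 − 4·62 − 2·25 − 4·(-3860) = 15257
L: 8663 − 15257 = -6594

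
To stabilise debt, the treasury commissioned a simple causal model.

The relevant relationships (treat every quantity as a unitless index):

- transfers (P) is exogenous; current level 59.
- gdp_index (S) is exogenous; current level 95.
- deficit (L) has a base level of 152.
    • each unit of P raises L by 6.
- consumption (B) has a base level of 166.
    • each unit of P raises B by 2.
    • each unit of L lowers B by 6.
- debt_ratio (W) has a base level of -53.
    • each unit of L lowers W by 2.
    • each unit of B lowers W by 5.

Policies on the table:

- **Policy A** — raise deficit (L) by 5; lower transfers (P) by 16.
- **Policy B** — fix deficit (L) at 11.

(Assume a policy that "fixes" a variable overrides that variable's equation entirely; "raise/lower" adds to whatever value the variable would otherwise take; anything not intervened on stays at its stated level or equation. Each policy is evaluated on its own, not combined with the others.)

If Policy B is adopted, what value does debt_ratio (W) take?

Policy B (L := 11):
  P = 59
  L = 11
  B = 166 + 2·59 − 6·11 = 218
  W = -53 − 2·11 − 5·218 = -1165

-1165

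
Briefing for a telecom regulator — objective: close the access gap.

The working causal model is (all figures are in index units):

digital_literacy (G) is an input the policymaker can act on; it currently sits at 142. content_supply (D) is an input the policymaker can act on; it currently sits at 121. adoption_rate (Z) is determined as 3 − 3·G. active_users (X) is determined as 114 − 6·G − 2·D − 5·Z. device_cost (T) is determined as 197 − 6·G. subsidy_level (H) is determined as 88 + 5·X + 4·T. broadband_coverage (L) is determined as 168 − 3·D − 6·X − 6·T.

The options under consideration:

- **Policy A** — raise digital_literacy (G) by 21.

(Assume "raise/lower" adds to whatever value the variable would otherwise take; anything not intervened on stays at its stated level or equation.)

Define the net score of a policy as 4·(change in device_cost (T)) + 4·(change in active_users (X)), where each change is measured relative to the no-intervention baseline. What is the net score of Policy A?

Baseline:
  G = 142
  D = 121
  Z = 3 − 3·142 = -423
  X = 114 − 6·142 − 2·121 − 5·(-423) = 1135
  T = 197 − 6·142 = -655
Policy A (G + 21):
  G = 142 + 21 = 163
  D = 121
  Z = 3 − 3·163 = -486
  X = 114 − 6·163 − 2·121 − 5·(-486) = 1324
  T = 197 − 6·163 = -781
ΔT = -781 − (-655) = -126; ΔX = 1324 − 1135 = 189
Score = 4·(-126) + 4·189 = 252

252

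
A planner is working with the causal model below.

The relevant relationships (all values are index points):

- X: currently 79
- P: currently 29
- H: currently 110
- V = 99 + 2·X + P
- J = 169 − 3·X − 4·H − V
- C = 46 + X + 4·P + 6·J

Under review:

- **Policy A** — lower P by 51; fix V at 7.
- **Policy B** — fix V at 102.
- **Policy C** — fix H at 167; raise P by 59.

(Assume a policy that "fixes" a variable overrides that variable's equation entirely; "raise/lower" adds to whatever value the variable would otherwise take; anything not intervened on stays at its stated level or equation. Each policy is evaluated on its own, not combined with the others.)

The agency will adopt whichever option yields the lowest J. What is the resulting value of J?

-1081

Policy A (P − 51, V := 7):
  X = 79
  P = 29 − 51 = -22
  H = 110
  V = 7
  J = 169 − 3·79 − 4·110 − 7 = -515
Policy B (V := 102):
  X = 79
  P = 29
  H = 110
  V = 102
  J = 169 − 3·79 − 4·110 − 102 = -610
Policy C (H := 167, P + 59):
  X = 79
  P = 29 + 59 = 88
  H = 167
  V = 99 + 2·79 + 88 = 345
  J = 169 − 3·79 − 4·167 − 345 = -1081
Comparing — Policy A: J=-515, Policy B: J=-610, Policy C: J=-1081. Lowest is -1081 (Policy C).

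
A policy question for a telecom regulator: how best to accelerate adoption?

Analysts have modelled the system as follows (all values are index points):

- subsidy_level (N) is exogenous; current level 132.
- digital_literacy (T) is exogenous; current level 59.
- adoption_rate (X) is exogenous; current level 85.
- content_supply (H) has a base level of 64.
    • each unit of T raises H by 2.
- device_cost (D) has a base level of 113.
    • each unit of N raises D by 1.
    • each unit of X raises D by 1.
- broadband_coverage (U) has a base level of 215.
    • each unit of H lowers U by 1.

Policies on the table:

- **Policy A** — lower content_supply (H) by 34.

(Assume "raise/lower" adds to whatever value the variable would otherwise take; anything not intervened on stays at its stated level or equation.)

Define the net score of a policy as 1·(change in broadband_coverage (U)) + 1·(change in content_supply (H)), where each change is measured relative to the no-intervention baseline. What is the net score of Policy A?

Baseline:
  T = 59
  H = 64 + 2·59 = 182
  U = 215 − 182 = 33
Policy A (H − 34):
  T = 59
  H = 64 + 2·59 (−34 from intervention) = 148
  U = 215 − 148 = 67
ΔU = 67 − 33 = 34; ΔH = 148 − 182 = -34
Score = 1·34 + 1·(-34) = 0

0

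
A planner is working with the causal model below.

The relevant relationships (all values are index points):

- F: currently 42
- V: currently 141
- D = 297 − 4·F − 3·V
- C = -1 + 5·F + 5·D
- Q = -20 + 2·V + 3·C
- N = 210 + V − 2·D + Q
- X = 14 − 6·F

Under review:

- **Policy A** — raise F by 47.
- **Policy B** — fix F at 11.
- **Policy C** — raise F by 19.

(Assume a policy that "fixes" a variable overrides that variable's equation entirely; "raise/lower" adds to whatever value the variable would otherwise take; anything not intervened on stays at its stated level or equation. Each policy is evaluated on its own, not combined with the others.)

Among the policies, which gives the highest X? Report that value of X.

-52

Policy A (F + 47):
  F = 42 + 47 = 89
  X = 14 − 6·89 = -520
Policy B (F := 11):
  F = 11
  X = 14 − 6·11 = -52
Policy C (F + 19):
  F = 42 + 19 = 61
  X = 14 − 6·61 = -352
Comparing — Policy A: X=-520, Policy B: X=-52, Policy C: X=-352. Highest is -52 (Policy B).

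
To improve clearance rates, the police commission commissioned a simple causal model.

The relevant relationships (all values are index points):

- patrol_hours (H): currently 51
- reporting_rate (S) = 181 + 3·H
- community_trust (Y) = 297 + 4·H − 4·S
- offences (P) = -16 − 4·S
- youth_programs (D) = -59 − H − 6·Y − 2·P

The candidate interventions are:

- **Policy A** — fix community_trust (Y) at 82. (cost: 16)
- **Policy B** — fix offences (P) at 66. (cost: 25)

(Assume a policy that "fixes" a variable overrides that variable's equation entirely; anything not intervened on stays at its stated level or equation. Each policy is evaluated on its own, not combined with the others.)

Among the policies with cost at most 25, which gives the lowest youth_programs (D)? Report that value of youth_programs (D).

2102

Policy A (Y := 82):
  H = 51
  S = 181 + 3·51 = 334
  Y = 82
  P = -16 − 4·334 = -1352
  D = -59 − 51 − 6·82 − 2·(-1352) = 2102
Policy B (P := 66):
  H = 51
  S = 181 + 3·51 = 334
  Y = 297 + 4·51 − 4·334 = -835
  P = 66
  D = -59 − 51 − 6·(-835) − 2·66 = 4768
Comparing — Policy A: D=2102, Policy B: D=4768. Lowest is 2102 (Policy A).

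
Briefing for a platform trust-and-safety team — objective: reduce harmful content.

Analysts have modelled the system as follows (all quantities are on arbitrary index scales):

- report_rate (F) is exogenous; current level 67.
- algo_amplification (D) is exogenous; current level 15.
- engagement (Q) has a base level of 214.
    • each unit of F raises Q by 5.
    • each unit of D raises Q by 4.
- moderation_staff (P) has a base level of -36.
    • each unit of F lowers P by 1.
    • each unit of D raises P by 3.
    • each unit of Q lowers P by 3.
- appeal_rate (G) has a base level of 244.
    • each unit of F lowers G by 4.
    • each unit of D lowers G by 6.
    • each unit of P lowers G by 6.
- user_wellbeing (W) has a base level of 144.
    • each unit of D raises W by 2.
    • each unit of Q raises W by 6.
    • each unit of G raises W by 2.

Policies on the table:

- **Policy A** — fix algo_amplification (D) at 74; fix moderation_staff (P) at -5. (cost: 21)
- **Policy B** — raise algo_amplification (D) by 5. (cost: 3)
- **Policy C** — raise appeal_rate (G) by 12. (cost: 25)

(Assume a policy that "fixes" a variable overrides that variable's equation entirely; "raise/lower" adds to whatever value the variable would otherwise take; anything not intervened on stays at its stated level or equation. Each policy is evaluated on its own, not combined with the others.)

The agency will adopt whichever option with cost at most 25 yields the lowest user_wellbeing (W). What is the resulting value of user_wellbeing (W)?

Policy A (D := 74, P := -5):
  F = 67
  D = 74
  Q = 214 + 5·67 + 4·74 = 845
  P = -5
  G = 244 − 4·67 − 6·74 − 6·(-5) = -438
  W = 144 + 2·74 + 6·845 + 2·(-438) = 4486
Policy B (D + 5):
  F = 67
  D = 15 + 5 = 20
  Q = 214 + 5·67 + 4·20 = 629
  P = -36 − 67 + 3·20 − 3·629 = -1930
  G = 244 − 4·67 − 6·20 − 6·(-1930) = 11436
  W = 144 + 2·20 + 6·629 + 2·11436 = 26830
Policy C (G + 12):
  F = 67
  D = 15
  Q = 214 + 5·67 + 4·15 = 609
  P = -36 − 67 + 3·15 − 3·609 = -1885
  G = 244 − 4·67 − 6·15 − 6·(-1885) (+12 from intervention) = 11208
  W = 144 + 2·15 + 6·609 + 2·11208 = 26244
Comparing — Policy A: W=4486, Policy B: W=26830, Policy C: W=26244. Lowest is 4486 (Policy A).

4486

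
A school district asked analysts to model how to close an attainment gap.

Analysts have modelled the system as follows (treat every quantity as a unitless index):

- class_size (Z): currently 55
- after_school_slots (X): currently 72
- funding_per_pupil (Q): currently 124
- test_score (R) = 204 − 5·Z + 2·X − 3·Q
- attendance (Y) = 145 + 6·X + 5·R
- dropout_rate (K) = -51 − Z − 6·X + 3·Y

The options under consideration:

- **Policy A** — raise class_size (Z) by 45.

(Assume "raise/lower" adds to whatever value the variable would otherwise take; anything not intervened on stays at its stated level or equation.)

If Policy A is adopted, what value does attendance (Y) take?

Policy A (Z + 45):
  Z = 55 + 45 = 100
  X = 72
  Q = 124
  R = 204 − 5·100 + 2·72 − 3·124 = -524
  Y = 145 + 6·72 + 5·(-524) = -2043

-2043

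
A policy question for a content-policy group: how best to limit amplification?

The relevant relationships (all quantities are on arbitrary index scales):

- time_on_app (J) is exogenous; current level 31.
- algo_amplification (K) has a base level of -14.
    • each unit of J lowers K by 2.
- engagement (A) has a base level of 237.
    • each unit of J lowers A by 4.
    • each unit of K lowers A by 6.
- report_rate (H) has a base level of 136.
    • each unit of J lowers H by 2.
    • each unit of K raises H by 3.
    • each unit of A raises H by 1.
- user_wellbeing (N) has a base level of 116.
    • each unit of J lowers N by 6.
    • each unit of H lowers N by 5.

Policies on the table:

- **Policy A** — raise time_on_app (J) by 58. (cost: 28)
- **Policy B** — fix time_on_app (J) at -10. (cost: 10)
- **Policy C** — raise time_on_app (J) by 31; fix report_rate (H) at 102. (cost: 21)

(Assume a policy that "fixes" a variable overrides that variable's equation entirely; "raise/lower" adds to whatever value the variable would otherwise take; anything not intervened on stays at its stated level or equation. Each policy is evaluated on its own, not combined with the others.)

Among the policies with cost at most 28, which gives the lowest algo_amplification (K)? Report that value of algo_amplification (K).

-192

Policy A (J + 58):
  J = 31 + 58 = 89
  K = -14 − 2·89 = -192
Policy B (J := -10):
  J = -10
  K = -14 − 2·(-10) = 6
Policy C (J + 31, H := 102):
  J = 31 + 31 = 62
  K = -14 − 2·62 = -138
Comparing — Policy A: K=-192, Policy B: K=6, Policy C: K=-138. Lowest is -192 (Policy A).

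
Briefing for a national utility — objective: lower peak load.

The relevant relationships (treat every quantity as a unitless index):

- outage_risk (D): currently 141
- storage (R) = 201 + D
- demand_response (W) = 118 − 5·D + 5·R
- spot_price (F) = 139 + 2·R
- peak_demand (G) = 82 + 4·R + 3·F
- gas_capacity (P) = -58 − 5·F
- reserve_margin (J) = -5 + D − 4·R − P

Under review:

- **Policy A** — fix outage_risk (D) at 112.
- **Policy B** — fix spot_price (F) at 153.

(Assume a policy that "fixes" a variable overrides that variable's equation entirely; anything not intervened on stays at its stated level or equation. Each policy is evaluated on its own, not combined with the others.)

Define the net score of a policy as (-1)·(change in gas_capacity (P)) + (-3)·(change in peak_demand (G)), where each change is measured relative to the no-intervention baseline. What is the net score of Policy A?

580

Baseline:
  D = 141
  R = 201 + 141 = 342
  F = 139 + 2·342 = 823
  G = 82 + 4·342 + 3·823 = 3919
  P = -58 − 5·823 = -4173
Policy A (D := 112):
  D = 112
  R = 201 + 112 = 313
  F = 139 + 2·313 = 765
  G = 82 + 4·313 + 3·765 = 3629
  P = -58 − 5·765 = -3883
ΔP = -3883 − (-4173) = 290; ΔG = 3629 − 3919 = -290
Score = (-1)·290 + (-3)·(-290) = 580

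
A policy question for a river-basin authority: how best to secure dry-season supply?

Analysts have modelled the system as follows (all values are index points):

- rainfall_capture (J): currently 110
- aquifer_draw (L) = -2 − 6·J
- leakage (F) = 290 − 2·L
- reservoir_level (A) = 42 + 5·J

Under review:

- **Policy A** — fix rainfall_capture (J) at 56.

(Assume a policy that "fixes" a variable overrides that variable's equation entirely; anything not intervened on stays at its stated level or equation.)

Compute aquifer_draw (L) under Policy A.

Policy A (J := 56):
  J = 56
  L = -2 − 6·56 = -338

-338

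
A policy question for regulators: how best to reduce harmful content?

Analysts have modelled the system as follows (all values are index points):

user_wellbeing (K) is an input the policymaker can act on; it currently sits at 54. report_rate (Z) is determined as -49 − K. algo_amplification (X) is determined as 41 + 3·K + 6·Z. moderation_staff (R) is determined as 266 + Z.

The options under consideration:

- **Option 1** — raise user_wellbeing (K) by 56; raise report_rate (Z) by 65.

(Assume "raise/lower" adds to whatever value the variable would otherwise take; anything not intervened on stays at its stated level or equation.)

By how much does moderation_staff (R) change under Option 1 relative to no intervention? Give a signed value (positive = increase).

9

Baseline:
  K = 54
  Z = -49 − 54 = -103
  R = 266 + (-103) = 163
Option 1 (K + 56, Z + 65):
  K = 54 + 56 = 110
  Z = -49 − 110 (+65 from intervention) = -94
  R = 266 + (-94) = 172
Change in R: 172 − 163 = 9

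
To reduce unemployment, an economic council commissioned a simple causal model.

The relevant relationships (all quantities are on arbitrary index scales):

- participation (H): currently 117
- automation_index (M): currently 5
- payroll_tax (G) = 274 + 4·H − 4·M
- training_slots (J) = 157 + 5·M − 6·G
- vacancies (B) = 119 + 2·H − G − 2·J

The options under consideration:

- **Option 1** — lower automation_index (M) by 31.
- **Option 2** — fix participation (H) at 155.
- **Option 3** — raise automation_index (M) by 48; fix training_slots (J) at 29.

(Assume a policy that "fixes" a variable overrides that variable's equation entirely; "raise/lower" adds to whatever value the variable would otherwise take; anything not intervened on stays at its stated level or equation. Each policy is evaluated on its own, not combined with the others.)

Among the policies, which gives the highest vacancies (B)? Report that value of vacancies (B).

9679

Option 1 (M − 31):
  H = 117
  M = 5 − 31 = -26
  G = 274 + 4·117 − 4·(-26) = 846
  J = 157 + 5·(-26) − 6·846 = -5049
  B = 119 + 2·117 − 846 − 2·(-5049) = 9605
Option 2 (H := 155):
  H = 155
  M = 5
  G = 274 + 4·155 − 4·5 = 874
  J = 157 + 5·5 − 6·874 = -5062
  B = 119 + 2·155 − 874 − 2·(-5062) = 9679
Option 3 (M + 48, J := 29):
  H = 117
  M = 5 + 48 = 53
  G = 274 + 4·117 − 4·53 = 530
  J = 29
  B = 119 + 2·117 − 530 − 2·29 = -235
Comparing — Option 1: B=9605, Option 2: B=9679, Option 3: B=-235. Highest is 9679 (Option 2).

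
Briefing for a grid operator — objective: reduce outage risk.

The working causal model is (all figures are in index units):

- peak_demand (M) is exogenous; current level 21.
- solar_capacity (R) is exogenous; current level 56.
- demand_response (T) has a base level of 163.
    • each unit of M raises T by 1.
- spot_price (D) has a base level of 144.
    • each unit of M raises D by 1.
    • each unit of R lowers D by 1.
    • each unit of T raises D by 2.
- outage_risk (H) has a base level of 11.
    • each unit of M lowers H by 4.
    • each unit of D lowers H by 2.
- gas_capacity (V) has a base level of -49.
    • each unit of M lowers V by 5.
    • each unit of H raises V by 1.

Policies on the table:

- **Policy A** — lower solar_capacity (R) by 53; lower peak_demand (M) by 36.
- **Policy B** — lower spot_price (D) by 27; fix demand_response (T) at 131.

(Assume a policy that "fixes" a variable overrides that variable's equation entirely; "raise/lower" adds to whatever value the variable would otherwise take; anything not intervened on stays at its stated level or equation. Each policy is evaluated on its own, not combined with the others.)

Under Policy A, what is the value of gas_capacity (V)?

-747

Policy A (R − 53, M − 36):
  M = 21 − 36 = -15
  R = 56 − 53 = 3
  T = 163 + (-15) = 148
  D = 144 + (-15) − 3 + 2·148 = 422
  H = 11 − 4·(-15) − 2·422 = -773
  V = -49 − 5·(-15) + (-773) = -747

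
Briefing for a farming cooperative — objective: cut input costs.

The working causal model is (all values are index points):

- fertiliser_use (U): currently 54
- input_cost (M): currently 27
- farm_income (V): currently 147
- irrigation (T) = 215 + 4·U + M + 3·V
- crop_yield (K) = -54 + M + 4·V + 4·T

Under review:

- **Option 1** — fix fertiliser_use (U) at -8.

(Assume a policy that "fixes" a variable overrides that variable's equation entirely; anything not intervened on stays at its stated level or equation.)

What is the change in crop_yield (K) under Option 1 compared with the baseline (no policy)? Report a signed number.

Baseline:
  U = 54
  M = 27
  V = 147
  T = 215 + 4·54 + 27 + 3·147 = 899
  K = -54 + 27 + 4·147 + 4·899 = 4157
Option 1 (U := -8):
  U = -8
  M = 27
  V = 147
  T = 215 + 4·(-8) + 27 + 3·147 = 651
  K = -54 + 27 + 4·147 + 4·651 = 3165
Change in K: 3165 − 4157 = -992

-992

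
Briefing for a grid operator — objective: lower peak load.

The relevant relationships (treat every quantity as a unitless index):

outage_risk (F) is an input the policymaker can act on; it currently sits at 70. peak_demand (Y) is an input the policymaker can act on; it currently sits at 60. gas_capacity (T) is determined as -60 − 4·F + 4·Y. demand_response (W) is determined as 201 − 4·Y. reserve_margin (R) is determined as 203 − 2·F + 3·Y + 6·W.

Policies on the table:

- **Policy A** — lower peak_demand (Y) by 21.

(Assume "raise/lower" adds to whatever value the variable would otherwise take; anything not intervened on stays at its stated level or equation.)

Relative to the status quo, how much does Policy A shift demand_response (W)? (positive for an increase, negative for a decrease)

84

Baseline:
  Y = 60
  W = 201 − 4·60 = -39
Policy A (Y − 21):
  Y = 60 − 21 = 39
  W = 201 − 4·39 = 45
Change in W: 45 − (-39) = 84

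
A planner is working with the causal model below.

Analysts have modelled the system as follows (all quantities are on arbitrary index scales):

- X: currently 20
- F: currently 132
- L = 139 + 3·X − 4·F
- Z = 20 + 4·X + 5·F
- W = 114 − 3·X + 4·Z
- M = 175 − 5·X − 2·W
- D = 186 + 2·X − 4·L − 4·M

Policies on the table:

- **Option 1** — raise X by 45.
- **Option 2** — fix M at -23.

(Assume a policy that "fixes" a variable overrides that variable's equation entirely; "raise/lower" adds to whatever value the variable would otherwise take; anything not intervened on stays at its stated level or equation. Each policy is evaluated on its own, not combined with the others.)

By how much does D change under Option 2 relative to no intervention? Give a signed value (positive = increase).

Baseline:
  X = 20
  F = 132
  L = 139 + 3·20 − 4·132 = -329
  Z = 20 + 4·20 + 5·132 = 760
  W = 114 − 3·20 + 4·760 = 3094
  M = 175 − 5·20 − 2·3094 = -6113
  D = 186 + 2·20 − 4·(-329) − 4·(-6113) = 25994
Option 2 (M := -23):
  X = 20
  F = 132
  L = 139 + 3·20 − 4·132 = -329
  Z = 20 + 4·20 + 5·132 = 760
  W = 114 − 3·20 + 4·760 = 3094
  M = -23
  D = 186 + 2·20 − 4·(-329) − 4·(-23) = 1634
Change in D: 1634 − 25994 = -24360

-24360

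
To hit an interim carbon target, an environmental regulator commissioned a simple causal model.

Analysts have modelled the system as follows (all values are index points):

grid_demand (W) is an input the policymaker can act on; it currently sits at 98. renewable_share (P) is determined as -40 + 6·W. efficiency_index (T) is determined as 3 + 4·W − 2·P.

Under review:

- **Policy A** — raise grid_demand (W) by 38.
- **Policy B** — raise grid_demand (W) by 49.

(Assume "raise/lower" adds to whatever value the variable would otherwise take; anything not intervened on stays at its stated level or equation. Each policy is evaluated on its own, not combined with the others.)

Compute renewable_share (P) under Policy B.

Policy B (W + 49):
  W = 98 + 49 = 147
  P = -40 + 6·147 = 842

842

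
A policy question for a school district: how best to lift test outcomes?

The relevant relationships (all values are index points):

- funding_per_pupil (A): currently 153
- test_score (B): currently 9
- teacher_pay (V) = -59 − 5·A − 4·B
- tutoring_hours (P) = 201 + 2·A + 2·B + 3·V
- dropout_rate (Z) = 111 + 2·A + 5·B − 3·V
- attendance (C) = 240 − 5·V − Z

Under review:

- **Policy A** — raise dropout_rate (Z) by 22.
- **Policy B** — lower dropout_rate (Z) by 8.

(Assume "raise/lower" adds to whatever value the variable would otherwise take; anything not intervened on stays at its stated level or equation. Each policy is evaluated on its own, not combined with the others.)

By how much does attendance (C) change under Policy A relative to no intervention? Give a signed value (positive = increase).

Baseline:
  A = 153
  B = 9
  V = -59 − 5·153 − 4·9 = -860
  Z = 111 + 2·153 + 5·9 − 3·(-860) = 3042
  C = 240 − 5·(-860) − 3042 = 1498
Policy A (Z + 22):
  A = 153
  B = 9
  V = -59 − 5·153 − 4·9 = -860
  Z = 111 + 2·153 + 5·9 − 3·(-860) (+22 from intervention) = 3064
  C = 240 − 5·(-860) − 3064 = 1476
Change in C: 1476 − 1498 = -22

-22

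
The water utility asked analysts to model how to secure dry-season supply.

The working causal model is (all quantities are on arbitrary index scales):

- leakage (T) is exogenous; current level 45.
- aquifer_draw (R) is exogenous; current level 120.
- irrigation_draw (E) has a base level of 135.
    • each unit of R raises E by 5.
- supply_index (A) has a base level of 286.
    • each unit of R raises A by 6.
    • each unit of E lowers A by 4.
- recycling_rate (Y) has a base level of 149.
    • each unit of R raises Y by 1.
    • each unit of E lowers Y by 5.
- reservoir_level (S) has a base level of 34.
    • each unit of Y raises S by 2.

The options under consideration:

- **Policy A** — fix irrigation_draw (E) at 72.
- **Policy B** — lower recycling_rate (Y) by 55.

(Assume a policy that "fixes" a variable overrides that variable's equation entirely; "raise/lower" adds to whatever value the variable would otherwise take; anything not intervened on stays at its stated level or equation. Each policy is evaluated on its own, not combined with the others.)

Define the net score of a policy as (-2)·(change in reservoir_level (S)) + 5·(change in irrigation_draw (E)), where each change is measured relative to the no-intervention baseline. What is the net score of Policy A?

Baseline:
  R = 120
  E = 135 + 5·120 = 735
  Y = 149 + 120 − 5·735 = -3406
  S = 34 + 2·(-3406) = -6778
Policy A (E := 72):
  R = 120
  E = 72
  Y = 149 + 120 − 5·72 = -91
  S = 34 + 2·(-91) = -148
ΔS = -148 − (-6778) = 6630; ΔE = 72 − 735 = -663
Score = (-2)·6630 + 5·(-663) = -16575

-16575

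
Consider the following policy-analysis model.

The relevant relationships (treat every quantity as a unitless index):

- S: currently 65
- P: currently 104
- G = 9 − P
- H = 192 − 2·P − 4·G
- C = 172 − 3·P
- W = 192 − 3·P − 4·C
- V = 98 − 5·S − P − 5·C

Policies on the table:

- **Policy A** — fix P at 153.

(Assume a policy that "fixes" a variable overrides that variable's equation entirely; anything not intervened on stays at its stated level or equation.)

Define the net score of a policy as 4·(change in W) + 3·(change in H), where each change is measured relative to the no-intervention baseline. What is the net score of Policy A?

Baseline:
  P = 104
  G = 9 − 104 = -95
  H = 192 − 2·104 − 4·(-95) = 364
  C = 172 − 3·104 = -140
  W = 192 − 3·104 − 4·(-140) = 440
Policy A (P := 153):
  P = 153
  G = 9 − 153 = -144
  H = 192 − 2·153 − 4·(-144) = 462
  C = 172 − 3·153 = -287
  W = 192 − 3·153 − 4·(-287) = 881
ΔW = 881 − 440 = 441; ΔH = 462 − 364 = 98
Score = 4·441 + 3·98 = 2058

2058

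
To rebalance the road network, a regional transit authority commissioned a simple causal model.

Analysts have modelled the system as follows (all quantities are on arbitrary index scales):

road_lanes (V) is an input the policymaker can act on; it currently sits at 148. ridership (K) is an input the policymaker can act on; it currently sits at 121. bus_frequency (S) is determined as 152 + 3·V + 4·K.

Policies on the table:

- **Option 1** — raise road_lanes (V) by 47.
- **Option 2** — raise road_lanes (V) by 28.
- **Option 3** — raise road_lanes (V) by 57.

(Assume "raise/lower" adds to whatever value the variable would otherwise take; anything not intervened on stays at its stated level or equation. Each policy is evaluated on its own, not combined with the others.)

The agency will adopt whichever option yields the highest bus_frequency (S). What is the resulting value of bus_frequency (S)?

1251

Option 1 (V + 47):
  V = 148 + 47 = 195
  K = 121
  S = 152 + 3·195 + 4·121 = 1221
Option 2 (V + 28):
  V = 148 + 28 = 176
  K = 121
  S = 152 + 3·176 + 4·121 = 1164
Option 3 (V + 57):
  V = 148 + 57 = 205
  K = 121
  S = 152 + 3·205 + 4·121 = 1251
Comparing — Option 1: S=1221, Option 2: S=1164, Option 3: S=1251. Highest is 1251 (Option 3).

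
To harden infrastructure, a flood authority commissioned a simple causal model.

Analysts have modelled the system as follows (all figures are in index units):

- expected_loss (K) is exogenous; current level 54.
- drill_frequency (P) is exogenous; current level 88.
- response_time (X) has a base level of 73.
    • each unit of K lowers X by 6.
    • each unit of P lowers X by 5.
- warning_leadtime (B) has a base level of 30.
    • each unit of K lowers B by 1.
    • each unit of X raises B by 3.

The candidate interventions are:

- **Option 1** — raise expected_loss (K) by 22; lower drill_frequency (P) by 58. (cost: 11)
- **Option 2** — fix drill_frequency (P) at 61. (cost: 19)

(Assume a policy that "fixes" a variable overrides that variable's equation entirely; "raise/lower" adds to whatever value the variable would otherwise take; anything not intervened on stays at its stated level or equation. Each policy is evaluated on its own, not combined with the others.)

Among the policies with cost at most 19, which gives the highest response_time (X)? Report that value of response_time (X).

-533

Option 1 (K + 22, P − 58):
  K = 54 + 22 = 76
  P = 88 − 58 = 30
  X = 73 − 6·76 − 5·30 = -533
Option 2 (P := 61):
  K = 54
  P = 61
  X = 73 − 6·54 − 5·61 = -556
Comparing — Option 1: X=-533, Option 2: X=-556. Highest is -533 (Option 1).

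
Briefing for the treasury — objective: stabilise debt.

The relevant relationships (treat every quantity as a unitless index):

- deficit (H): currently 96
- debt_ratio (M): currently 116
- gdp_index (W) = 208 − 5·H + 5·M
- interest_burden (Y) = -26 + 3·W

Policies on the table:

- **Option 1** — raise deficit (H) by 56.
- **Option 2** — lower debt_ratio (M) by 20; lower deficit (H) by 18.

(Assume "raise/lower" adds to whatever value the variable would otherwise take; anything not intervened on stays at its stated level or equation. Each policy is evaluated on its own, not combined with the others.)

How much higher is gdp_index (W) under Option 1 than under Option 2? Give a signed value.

Option 1 (H + 56):
  H = 96 + 56 = 152
  M = 116
  W = 208 − 5·152 + 5·116 = 28
Option 2 (M − 20, H − 18):
  H = 96 − 18 = 78
  M = 116 − 20 = 96
  W = 208 − 5·78 + 5·96 = 298
W: 28 − 298 = -270

-270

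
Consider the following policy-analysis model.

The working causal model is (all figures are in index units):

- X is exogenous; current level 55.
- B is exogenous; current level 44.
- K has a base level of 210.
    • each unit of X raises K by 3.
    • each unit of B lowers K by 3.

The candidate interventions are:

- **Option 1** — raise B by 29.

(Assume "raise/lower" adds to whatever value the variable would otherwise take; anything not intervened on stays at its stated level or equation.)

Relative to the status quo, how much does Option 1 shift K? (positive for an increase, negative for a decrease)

Baseline:
  X = 55
  B = 44
  K = 210 + 3·55 − 3·44 = 243
Option 1 (B + 29):
  X = 55
  B = 44 + 29 = 73
  K = 210 + 3·55 − 3·73 = 156
Change in K: 156 − 243 = -87

-87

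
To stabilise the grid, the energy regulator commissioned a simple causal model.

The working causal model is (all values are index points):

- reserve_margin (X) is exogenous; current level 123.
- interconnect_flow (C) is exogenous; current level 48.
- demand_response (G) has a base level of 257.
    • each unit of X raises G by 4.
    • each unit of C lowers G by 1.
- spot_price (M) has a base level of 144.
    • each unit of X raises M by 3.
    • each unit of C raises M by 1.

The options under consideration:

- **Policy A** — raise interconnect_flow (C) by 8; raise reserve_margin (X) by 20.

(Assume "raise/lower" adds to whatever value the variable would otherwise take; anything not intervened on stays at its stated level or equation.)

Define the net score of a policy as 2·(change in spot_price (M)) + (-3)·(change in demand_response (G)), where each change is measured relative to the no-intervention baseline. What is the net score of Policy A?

Baseline:
  X = 123
  C = 48
  G = 257 + 4·123 − 48 = 701
  M = 144 + 3·123 + 48 = 561
Policy A (C + 8, X + 20):
  X = 123 + 20 = 143
  C = 48 + 8 = 56
  G = 257 + 4·143 − 56 = 773
  M = 144 + 3·143 + 56 = 629
ΔM = 629 − 561 = 68; ΔG = 773 − 701 = 72
Score = 2·68 + (-3)·72 = -80

-80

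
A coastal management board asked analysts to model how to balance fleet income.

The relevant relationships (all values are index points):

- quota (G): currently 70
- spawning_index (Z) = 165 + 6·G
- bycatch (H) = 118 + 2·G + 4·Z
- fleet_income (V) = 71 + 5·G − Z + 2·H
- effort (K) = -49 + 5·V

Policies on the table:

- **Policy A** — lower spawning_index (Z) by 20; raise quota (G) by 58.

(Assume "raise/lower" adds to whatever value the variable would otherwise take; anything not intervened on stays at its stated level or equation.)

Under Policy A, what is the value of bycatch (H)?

Policy A (Z − 20, G + 58):
  G = 70 + 58 = 128
  Z = 165 + 6·128 (−20 from intervention) = 913
  H = 118 + 2·128 + 4·913 = 4026

4026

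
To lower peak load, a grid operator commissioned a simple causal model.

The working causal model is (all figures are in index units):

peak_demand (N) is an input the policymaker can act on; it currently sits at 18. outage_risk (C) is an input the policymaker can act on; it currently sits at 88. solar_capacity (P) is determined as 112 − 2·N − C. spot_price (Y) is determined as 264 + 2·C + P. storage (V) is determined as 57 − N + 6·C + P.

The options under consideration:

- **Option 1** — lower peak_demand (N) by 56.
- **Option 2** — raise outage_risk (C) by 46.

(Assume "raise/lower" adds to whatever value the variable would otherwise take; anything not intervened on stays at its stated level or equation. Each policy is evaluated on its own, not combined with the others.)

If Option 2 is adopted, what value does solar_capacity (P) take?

Option 2 (C + 46):
  N = 18
  C = 88 + 46 = 134
  P = 112 − 2·18 − 134 = -58

-58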